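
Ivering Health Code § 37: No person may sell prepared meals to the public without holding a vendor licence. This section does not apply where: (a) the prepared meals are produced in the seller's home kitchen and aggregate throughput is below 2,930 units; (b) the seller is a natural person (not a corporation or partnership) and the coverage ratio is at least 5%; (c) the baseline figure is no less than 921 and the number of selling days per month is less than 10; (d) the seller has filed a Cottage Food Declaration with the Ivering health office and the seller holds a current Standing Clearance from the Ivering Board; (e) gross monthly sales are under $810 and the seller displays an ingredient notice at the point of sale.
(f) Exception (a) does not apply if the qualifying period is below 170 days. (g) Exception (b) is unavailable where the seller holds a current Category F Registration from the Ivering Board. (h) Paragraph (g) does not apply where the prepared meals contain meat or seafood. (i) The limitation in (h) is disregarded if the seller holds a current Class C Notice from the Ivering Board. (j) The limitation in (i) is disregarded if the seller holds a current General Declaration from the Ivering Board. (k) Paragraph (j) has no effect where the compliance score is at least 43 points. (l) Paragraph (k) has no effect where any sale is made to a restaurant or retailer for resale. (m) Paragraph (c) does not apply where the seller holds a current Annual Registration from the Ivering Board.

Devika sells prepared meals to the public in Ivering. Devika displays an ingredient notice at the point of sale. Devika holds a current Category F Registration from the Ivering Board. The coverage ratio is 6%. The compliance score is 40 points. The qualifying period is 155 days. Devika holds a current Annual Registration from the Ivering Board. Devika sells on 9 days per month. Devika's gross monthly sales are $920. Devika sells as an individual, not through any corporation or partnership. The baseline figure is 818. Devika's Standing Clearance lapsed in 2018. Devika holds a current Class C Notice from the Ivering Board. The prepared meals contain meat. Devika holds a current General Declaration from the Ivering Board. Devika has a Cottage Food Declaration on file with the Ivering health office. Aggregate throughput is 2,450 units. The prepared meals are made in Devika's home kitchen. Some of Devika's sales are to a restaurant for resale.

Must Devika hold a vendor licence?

Exception (a) is satisfied on its face — the prepared meals are home-kitchen produced; aggregate throughput is 2,450 units, below the 2,930 units limit. However, paragraph (f) must be considered: (f) operates against (a): the qualifying period is 155 days, below the 170 days limit. (a) is therefore removed.
All of (b)'s requirements are met (the seller is a natural person; the coverage ratio is 6%, meeting the 5% threshold). Considering the limiting provisions: (g) would limit (b) — a current Category F Registration is held — but (h) sets (g) aside: (h) operates against (g): the prepared meals contain meat. (i) would limit (h) — a current Class C Notice is held — but (j) sets (i) aside: (j) operates against (i): a current General Declaration is held. (k), which would lift (j), is inapplicable — the compliance score is 40 points, short of 43 points. So (b) applies.
Exception (c) does not apply: the baseline figure is 818, short of 921.
Exception (d) requires that the seller holds a current Standing Clearance from the Ivering Board; but the Standing Clearance is not current, so (d) is unavailable.
Exception (e) fails — gross monthly sales are $920, not under $810.

No — exception (b) applies; Devika is not required to hold a vendor licence.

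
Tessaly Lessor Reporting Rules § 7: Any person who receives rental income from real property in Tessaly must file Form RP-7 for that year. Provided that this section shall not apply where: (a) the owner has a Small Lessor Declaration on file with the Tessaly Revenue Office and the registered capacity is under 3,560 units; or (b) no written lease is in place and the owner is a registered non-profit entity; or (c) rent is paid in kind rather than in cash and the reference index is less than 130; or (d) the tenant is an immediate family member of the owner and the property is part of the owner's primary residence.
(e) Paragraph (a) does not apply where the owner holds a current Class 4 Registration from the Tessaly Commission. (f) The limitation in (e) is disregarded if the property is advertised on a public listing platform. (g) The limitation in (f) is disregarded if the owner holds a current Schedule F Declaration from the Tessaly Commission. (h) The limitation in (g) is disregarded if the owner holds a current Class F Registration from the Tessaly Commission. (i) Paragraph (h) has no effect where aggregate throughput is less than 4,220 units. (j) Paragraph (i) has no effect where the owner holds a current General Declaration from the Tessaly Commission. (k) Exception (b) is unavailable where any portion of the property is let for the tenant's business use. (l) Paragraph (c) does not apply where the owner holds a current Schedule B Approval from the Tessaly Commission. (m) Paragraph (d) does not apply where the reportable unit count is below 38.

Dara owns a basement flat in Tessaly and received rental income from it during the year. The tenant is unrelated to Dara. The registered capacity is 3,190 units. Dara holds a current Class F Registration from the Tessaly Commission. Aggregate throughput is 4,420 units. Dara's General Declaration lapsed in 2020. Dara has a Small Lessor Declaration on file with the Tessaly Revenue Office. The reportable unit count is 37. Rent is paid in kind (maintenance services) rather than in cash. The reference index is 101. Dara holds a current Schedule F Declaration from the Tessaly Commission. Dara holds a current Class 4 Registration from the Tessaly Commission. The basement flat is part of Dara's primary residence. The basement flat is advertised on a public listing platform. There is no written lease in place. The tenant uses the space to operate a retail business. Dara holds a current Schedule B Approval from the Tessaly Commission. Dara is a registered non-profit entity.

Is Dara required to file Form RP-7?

No — exception (a) applies; Dara is not required to file Form RP-7.

Exception (a)'s conditions are all satisfied: a Small Lessor Declaration is on file; the registered capacity is 3,190 units, under the 3,560 units limit. Applying paragraphs (e)–(j): (e) would limit (a) — a current Class 4 Registration is held — but (f) sets (e) aside: (f) is triggered — the property is publicly advertised. (g) would limit (f) — a current Schedule F Declaration is held — but (h) sets (g) aside: (h) operates against (g): a current Class F Registration is held. (i) does not operate here (aggregate throughput is 4,420 units, not less than 4,220 units), so (h) stands. So (a) applies.
All of (b)'s requirements are met (there is no written lease; Dara is a registered non-profit). However, paragraph (k) must be considered: (k) operates against (b): the space is let for business use. (b) is therefore removed.
All of (c)'s requirements are met (rent is paid in kind; the reference index is 101, less than the 130 limit). Turning to paragraph (l): (l) applies — a current Schedule B Approval is held. (c) is therefore removed.
Exception (d) requires that the tenant is an immediate family member of the owner; but the tenant is unrelated to the owner, so (d) is unavailable.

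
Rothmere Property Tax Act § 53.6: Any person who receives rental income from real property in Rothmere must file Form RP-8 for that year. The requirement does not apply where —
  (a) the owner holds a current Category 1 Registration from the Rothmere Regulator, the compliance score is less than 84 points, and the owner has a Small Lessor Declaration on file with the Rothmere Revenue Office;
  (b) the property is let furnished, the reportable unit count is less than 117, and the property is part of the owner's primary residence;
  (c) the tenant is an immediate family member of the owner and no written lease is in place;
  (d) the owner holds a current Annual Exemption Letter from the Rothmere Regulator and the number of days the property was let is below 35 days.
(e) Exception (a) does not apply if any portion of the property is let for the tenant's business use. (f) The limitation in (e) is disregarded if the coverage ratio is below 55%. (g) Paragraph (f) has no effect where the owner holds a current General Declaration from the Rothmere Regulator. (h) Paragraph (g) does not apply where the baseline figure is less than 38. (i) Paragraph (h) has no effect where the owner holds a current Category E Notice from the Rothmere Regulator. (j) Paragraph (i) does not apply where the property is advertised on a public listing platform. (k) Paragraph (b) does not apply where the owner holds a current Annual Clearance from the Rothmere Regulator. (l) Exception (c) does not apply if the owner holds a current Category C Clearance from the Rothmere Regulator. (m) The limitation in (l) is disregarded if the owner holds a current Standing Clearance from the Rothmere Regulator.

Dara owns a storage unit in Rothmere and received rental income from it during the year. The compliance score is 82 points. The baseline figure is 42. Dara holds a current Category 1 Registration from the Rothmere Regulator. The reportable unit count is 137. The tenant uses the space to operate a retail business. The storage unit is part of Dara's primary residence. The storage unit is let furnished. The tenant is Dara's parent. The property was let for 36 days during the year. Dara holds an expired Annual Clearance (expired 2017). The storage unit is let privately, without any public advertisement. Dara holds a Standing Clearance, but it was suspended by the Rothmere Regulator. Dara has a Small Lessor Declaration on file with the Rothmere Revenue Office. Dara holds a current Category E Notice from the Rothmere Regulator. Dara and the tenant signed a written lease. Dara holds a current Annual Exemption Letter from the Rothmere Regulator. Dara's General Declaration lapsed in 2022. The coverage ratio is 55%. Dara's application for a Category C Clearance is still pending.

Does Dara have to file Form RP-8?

Exception (a)'s conditions are all satisfied: a current Category 1 Registration is held; the compliance score is 82 points, less than the 84 points limit; a Small Lessor Declaration is on file. Turning to paragraphs (e)–(j): (e) applies — the space is let for business use. (f), which would lift (e), is inapplicable — the coverage ratio is 55%, not below 55%. (a) is therefore removed.
Exception (b) does not apply: the reportable unit count is 137, not less than 117.
Exception (c) does not apply: a written lease is in place.
Exception (d) does not apply: the number of days the property was let is 36 days, not below 35 days.
No exception is made out. Dara falls within the general rule.

Yes — Dara must file Form RP-8.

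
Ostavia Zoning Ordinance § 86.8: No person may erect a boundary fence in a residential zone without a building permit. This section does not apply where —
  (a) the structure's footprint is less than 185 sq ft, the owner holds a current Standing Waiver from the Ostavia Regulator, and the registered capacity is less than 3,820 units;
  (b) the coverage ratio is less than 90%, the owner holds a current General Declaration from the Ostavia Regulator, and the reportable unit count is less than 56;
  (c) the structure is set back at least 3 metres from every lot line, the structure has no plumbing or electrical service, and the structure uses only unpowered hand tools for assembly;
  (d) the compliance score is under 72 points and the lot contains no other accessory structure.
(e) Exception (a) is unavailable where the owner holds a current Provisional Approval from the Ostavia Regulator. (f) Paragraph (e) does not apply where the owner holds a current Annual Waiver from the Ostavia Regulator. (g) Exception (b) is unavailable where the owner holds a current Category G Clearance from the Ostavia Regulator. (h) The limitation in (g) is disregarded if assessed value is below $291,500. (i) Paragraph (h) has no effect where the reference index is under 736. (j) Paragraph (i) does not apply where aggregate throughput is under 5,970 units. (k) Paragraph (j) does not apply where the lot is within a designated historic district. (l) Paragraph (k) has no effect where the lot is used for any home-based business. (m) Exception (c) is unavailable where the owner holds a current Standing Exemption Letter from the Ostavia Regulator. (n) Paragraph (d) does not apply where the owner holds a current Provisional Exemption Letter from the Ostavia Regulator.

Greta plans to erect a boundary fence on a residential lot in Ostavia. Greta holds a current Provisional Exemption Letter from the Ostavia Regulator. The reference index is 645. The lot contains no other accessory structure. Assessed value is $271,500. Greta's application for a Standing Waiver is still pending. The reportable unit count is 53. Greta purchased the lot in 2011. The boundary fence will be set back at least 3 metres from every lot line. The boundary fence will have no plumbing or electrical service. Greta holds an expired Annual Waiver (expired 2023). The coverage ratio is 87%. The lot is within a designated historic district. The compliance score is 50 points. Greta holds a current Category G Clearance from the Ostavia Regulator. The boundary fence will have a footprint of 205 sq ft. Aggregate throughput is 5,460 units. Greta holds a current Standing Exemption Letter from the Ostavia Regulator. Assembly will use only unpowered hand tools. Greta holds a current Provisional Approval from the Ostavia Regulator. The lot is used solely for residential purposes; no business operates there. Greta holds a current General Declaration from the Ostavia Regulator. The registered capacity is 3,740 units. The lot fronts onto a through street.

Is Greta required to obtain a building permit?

Yes — Greta must obtain a building permit.

Exception (a) requires that the structure's footprint is less than 185 sq ft; but the structure's footprint is 205 sq ft, not less than 185 sq ft, so (a) is unavailable.
Exception (b): the coverage ratio is 87%, less than the 90% limit; a current General Declaration is held; the reportable unit count is 53, less than the 56 limit — every condition holds. Turning to paragraphs (g)–(l): (g) is triggered — a current Category G Clearance is held. (h) would limit (g) — assessed value is $271,500, below the $291,500 limit — but (i) sets (h) aside: (i) operates — the reference index is 645, under the 736 limit. (j) would limit (i) — aggregate throughput is 5,460 units, under the 5,970 units limit — but (k) sets (j) aside: (k) applies — the lot is in a historic district. (l), which would lift (k), does not operate here — the lot is solely residential. So (b) is unavailable.
Exception (c)'s conditions are all satisfied: the setback is at least 3 m on every side; there is no plumbing or electrical service; assembly uses only hand tools. But applying paragraph (m): (m) operates against (c): a current Standing Exemption Letter is held. (c) is therefore removed.
All of (d)'s requirements are met (the compliance score is 50 points, under the 72 points limit; the lot has no other accessory structure). Turning to paragraph (n): (n) is triggered — a current Provisional Exemption Letter is held. (d) is therefore removed.
No exception applies. The general rule governs.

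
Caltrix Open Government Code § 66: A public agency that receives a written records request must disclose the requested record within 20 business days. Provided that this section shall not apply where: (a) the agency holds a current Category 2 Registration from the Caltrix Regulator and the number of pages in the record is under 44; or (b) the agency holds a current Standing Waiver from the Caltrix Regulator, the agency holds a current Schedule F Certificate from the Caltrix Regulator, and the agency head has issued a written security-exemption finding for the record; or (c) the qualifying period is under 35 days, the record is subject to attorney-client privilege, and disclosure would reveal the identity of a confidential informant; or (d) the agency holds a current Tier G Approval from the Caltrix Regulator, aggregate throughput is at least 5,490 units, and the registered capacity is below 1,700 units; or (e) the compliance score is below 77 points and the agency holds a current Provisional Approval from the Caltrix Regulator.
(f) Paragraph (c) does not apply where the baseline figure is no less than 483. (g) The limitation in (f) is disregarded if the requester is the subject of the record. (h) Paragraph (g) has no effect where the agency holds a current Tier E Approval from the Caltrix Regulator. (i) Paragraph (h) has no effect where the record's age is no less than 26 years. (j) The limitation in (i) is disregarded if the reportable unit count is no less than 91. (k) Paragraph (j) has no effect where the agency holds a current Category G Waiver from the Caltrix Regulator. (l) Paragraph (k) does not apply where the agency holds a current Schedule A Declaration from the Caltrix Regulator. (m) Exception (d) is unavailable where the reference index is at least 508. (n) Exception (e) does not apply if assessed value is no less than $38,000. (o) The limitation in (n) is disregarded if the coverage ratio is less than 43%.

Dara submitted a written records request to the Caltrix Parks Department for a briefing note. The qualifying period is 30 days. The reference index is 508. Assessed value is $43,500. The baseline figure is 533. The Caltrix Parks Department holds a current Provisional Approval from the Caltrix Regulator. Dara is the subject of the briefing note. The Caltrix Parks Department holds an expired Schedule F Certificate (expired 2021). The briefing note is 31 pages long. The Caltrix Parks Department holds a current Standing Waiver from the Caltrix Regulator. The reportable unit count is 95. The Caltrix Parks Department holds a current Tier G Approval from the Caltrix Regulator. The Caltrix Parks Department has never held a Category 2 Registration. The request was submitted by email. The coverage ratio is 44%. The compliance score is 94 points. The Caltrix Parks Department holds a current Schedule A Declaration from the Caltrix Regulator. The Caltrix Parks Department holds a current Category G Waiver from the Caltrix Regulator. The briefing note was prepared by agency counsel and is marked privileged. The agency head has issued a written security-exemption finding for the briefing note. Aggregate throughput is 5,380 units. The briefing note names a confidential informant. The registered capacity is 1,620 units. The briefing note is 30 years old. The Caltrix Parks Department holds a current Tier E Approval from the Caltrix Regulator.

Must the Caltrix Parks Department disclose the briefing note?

Exception (a) fails — there is no Category 2 Registration in force.
Exception (b) fails — there is no Schedule F Certificate in force.
Exception (c) is satisfied on its face — the qualifying period is 30 days, under the 35 days limit; the briefing note is privileged; the briefing note names a confidential informant. But: (f) operates — the baseline figure is 533, meeting the 483 threshold. (g) is triggered (Dara is the subject of the briefing note), but is displaced by (h): (h) is engaged — a current Tier E Approval is held. (i) operates (the record's age is 30 years, meeting the 26 years threshold), but is set aside by (j): (j) is engaged — the reportable unit count is 95, meeting the 91 threshold. (k) is engaged (a current Category G Waiver is held), but yields to (l): (l) operates against (k): a current Schedule A Declaration is held. Exception (c) does not apply.
Exception (d) does not apply: aggregate throughput is 5,380 units, short of 5,490 units.
Exception (e) does not apply: the compliance score is 94 points, not below 77 points.
No exception is made out. the Caltrix Parks Department falls within the general rule.

Yes — the Caltrix Parks Department must disclose the briefing note.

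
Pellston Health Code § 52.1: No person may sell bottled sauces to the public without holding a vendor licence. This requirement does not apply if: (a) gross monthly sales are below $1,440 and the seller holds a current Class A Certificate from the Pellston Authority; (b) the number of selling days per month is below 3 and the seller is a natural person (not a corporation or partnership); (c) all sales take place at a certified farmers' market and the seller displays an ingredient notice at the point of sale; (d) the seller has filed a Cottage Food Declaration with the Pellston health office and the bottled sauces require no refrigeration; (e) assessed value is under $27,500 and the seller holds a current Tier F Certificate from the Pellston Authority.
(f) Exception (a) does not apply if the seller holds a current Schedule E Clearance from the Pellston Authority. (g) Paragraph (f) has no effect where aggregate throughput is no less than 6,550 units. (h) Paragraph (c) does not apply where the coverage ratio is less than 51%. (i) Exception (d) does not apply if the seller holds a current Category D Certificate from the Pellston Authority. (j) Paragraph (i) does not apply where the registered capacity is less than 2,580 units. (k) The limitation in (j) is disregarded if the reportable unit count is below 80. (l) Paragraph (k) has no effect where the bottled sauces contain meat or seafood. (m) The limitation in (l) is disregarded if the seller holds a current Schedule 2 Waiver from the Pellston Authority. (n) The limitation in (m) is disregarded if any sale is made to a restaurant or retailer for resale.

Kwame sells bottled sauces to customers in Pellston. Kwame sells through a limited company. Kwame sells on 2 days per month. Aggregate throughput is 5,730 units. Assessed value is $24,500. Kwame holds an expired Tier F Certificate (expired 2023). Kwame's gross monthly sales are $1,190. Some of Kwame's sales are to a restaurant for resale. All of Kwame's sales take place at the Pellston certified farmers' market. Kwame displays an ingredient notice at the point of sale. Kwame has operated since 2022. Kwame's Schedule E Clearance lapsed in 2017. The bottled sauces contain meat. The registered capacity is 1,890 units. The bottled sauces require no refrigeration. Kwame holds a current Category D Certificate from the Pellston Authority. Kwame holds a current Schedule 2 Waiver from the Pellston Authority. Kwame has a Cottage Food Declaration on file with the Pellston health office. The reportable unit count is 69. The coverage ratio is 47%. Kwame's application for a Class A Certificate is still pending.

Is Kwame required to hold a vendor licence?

Exception (a) fails — the Class A Certificate is not current.
Exception (b) fails — the seller operates through a limited company.
Exception (c): all sales are at a certified farmers' market; an ingredient notice is displayed — every condition holds. Turning to paragraph (h): (h) operates against (c): the coverage ratio is 47%, less than the 51% limit. Exception (c) does not apply.
Exception (d) is satisfied on its face — a Cottage Food Declaration is on file; the bottled sauces are shelf-stable. Considering the limiting provisions: (i) applies (a current Category D Certificate is held), but is overridden by (j): (j) operates against (i): the registered capacity is 1,890 units, less than the 2,580 units limit. (k) would limit (j) — the reportable unit count is 69, below the 80 limit — but (l) sets (k) aside: (l) is engaged — the bottled sauces contain meat. (m) would limit (l) — a current Schedule 2 Waiver is held — but (n) sets (m) aside: (n) is triggered — some sales are to a restaurant for resale. So (d) applies.
Exception (e) requires that the seller holds a current Tier F Certificate from the Pellston Authority; but the Tier F Certificate is not current, so (e) is unavailable.

No — exception (d) applies; Kwame is not required to hold a vendor licence.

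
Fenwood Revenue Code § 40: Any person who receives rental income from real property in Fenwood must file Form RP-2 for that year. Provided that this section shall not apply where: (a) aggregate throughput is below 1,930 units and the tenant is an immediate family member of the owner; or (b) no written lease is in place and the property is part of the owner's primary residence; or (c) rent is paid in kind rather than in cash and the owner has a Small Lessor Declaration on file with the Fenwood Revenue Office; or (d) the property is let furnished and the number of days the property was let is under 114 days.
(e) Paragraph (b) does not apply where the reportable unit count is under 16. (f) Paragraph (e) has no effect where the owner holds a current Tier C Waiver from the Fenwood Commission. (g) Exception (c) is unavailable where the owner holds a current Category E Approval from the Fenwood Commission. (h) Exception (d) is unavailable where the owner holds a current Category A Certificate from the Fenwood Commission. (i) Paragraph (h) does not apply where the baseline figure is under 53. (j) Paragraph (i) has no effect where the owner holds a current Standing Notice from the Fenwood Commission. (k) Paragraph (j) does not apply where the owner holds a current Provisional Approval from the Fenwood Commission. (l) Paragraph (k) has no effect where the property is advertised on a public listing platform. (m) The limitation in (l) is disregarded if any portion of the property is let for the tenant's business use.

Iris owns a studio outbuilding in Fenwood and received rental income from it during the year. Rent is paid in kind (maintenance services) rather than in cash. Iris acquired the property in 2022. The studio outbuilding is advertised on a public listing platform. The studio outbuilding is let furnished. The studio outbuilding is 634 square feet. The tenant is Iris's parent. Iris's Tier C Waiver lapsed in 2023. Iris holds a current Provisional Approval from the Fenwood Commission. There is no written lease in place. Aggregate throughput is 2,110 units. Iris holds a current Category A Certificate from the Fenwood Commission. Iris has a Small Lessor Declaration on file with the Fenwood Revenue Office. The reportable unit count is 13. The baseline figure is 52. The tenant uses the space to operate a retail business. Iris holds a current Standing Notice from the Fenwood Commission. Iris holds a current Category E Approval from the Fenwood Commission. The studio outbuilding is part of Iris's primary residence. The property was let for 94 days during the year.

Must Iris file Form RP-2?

Exception (a) does not apply: aggregate throughput is 2,110 units, not below 1,930 units.
All of (b)'s requirements are met (there is no written lease; the studio outbuilding is part of the primary residence). However, paragraphs (e)–(f) must be considered: (e) operates against (b): the reportable unit count is 13, under the 16 limit. (f) is inapplicable (the Tier C Waiver is not current), so (e) stands. Exception (b) does not apply.
Exception (c): rent is paid in kind; a Small Lessor Declaration is on file — every condition holds. Turning to paragraph (g): (g) applies — a current Category E Approval is held. (c) is therefore removed.
Exception (d): the property is let furnished; the number of days the property was let is 94 days, under the 114 days limit — every condition holds. Considering the limiting provisions: (h) operates (a current Category A Certificate is held), but is displaced by (i): (i) operates against (h): the baseline figure is 52, under the 53 limit. (j) operates (a current Standing Notice is held), but yields to (k): (k) operates — a current Provisional Approval is held. (l) is triggered (the property is publicly advertised), but is itself disapplied by (m): (m) operates against (l): the space is let for business use. So (d) applies.

No — exception (d) applies; Iris is not required to file Form RP-2.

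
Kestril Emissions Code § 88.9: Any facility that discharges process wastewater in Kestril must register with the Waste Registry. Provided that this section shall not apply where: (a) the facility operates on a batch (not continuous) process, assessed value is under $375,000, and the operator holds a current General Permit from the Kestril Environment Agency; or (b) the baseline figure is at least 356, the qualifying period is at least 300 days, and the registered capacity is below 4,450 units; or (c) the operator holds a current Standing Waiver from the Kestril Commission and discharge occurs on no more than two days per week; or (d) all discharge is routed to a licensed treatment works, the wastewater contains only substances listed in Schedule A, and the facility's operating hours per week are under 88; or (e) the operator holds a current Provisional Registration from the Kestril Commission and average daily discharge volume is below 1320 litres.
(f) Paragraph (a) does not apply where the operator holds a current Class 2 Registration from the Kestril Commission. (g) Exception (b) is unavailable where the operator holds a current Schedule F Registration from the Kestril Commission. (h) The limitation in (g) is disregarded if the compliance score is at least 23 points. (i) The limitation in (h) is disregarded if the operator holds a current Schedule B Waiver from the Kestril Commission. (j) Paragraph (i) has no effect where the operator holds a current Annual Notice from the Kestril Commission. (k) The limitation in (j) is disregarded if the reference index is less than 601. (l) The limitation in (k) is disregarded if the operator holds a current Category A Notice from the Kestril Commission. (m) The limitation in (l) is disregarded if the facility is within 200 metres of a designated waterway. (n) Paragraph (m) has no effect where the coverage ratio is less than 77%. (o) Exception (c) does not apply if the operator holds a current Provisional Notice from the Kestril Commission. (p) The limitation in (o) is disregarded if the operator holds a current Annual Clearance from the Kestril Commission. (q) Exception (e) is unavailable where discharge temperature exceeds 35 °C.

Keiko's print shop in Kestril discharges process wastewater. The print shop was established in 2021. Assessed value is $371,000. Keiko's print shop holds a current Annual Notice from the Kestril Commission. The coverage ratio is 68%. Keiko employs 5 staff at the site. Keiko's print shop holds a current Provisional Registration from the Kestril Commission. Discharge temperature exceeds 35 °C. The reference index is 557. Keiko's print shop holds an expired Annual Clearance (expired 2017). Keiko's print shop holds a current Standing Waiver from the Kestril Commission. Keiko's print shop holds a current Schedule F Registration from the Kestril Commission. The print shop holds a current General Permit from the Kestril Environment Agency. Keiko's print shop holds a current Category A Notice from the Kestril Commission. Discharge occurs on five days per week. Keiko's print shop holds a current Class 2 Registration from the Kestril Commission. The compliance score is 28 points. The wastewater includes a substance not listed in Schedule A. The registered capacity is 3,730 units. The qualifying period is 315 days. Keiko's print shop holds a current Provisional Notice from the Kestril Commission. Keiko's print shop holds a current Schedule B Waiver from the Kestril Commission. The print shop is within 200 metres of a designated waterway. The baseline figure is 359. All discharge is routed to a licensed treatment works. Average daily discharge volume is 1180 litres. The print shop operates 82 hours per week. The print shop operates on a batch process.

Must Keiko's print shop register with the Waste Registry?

All of (a)'s requirements are met (the facility operates on a batch process; assessed value is $371,000, under the $375,000 limit; a current General Permit is held). But: (f) operates — a current Class 2 Registration is held. Exception (a) does not apply.
All of (b)'s requirements are met (the baseline figure is 359, meeting the 356 threshold; the qualifying period is 315 days, meeting the 300 days threshold; the registered capacity is 3,730 units, below the 4,450 units limit). Considering the limiting provisions: (g) is engaged (a current Schedule F Registration is held), but yields to (h): (h) operates against (g): the compliance score is 28 points, meeting the 23 points threshold. (i) applies (a current Schedule B Waiver is held), but is itself disapplied by (j): (j) operates — a current Annual Notice is held. (k) operates (the reference index is 557, less than the 601 limit), but is overridden by (l): (l) operates — a current Category A Notice is held. (m) is engaged (the print shop is within 200 m of a designated waterway), but is set aside by (n): (n) operates against (m): the coverage ratio is 68%, less than the 77% limit. So (b) applies.
Exception (c) does not apply: discharge occurs on five days per week.
Exception (d) fails — the wastewater includes a non-Schedule-A substance.
All of (e)'s requirements are met (a current Provisional Registration is held; average daily discharge volume is 1180 litres, below the 1320 litres limit). But: (q) is triggered — discharge temperature exceeds 35 °C. So (e) is unavailable.

No — exception (b) applies; Keiko's print shop is not required to register with the Waste Registry.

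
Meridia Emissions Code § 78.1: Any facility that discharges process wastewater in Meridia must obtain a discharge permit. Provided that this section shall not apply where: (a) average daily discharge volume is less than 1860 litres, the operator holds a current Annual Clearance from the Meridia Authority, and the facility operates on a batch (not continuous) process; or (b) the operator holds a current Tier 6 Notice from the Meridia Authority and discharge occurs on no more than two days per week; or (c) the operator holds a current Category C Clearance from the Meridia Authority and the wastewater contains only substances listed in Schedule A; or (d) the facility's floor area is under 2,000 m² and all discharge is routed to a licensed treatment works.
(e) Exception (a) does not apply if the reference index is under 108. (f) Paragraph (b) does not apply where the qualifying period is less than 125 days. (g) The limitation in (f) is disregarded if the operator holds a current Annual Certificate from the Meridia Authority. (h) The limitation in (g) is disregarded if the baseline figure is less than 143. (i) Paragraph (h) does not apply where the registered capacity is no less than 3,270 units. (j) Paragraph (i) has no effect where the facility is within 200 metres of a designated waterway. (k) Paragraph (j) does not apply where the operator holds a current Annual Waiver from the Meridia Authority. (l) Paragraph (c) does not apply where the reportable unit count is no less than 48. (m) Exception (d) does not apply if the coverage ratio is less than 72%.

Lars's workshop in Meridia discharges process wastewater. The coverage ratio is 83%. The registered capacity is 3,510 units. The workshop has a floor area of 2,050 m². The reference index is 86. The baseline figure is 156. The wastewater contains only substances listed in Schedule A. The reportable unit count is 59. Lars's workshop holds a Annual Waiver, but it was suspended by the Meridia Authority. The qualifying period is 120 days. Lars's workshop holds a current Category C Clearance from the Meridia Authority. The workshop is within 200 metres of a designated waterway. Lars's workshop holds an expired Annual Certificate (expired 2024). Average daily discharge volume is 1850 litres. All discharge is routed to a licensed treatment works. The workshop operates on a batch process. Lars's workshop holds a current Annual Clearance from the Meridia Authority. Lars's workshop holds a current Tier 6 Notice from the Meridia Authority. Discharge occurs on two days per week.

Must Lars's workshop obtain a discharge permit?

Yes — Lars's workshop must obtain a discharge permit.

Exception (a): average daily discharge volume is 1850 litres, less than the 1860 litres limit; a current Annual Clearance is held; the facility operates on a batch process — every condition holds. Turning to paragraph (e): (e) operates against (a): the reference index is 86, under the 108 limit. (a) is therefore removed.
Exception (b): a current Tier 6 Notice is held; discharge occurs on no more than two days per week — every condition holds. However, paragraphs (f)–(k) must be considered: (f) operates against (b): the qualifying period is 120 days, less than the 125 days limit. (g) is inapplicable (there is no Annual Certificate in force), so (f) stands. (b) is therefore removed.
Exception (c)'s conditions are all satisfied: a current Category C Clearance is held; the wastewater is Schedule-A-only. But: (l) applies — the reportable unit count is 59, meeting the 48 threshold. (c) is therefore removed.
Exception (d) requires that the facility's floor area is under 2,000 m²; but the facility's floor area is 2,050 m², not under 2,000 m², so (d) is unavailable.
No exception applies. The general rule governs.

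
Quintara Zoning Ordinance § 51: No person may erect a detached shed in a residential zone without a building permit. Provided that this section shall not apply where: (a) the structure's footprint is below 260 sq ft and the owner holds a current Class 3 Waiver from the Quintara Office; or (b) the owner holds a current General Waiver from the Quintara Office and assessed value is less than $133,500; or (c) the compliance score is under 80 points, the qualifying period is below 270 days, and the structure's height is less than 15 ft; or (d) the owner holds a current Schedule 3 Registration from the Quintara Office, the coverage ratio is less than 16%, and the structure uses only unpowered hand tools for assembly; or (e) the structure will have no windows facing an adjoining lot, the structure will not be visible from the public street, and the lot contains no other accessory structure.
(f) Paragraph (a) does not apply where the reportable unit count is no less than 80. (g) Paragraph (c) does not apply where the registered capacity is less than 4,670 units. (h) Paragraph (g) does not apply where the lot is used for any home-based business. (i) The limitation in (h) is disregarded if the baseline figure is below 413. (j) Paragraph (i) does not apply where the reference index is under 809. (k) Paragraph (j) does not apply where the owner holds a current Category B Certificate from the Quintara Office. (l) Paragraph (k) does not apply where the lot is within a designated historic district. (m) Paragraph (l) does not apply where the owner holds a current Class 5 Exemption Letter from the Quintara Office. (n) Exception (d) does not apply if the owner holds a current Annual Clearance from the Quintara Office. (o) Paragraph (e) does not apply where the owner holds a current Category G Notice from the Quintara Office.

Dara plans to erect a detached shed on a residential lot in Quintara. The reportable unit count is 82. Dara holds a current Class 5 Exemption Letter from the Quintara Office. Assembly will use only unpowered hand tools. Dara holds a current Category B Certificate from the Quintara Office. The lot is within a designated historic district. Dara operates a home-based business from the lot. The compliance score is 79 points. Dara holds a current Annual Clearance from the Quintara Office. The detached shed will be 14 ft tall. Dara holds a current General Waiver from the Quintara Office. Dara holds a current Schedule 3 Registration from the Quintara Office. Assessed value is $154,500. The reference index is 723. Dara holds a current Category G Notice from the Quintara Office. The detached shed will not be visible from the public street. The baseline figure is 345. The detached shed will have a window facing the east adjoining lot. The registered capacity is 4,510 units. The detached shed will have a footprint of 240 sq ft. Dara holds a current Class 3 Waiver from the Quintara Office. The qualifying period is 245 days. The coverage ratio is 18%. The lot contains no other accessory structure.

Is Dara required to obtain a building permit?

Exception (a): the structure's footprint is 240 sq ft, below the 260 sq ft limit; a current Class 3 Waiver is held — every condition holds. Turning to paragraph (f): (f) operates against (a): the reportable unit count is 82, meeting the 80 threshold. Exception (a) does not apply.
Exception (b) requires that assessed value is less than $133,500; but assessed value is $154,500, not less than $133,500, so (b) is unavailable.
Exception (c)'s conditions are all satisfied: the compliance score is 79 points, under the 80 points limit; the qualifying period is 245 days, below the 270 days limit; the structure's height is 14 ft, less than the 15 ft limit. However, paragraphs (g)–(m) must be considered: (g) operates — the registered capacity is 4,510 units, less than the 4,670 units limit. (h) operates (a home-based business operates on the lot), but yields to (i): (i) operates — the baseline figure is 345, below the 413 limit. (j) would limit (i) — the reference index is 723, under the 809 limit — but (k) sets (j) aside: (k) is triggered — a current Category B Certificate is held. (l) operates (the lot is in a historic district), but yields to (m): (m) is triggered — a current Class 5 Exemption Letter is held. Exception (c) does not apply.
Exception (d) fails — the coverage ratio is 18%, not less than 16%.
Exception (e) does not apply: a window faces an adjoining lot.
No exception is made out. Dara falls within the general rule.

Yes — Dara must obtain a building permit.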